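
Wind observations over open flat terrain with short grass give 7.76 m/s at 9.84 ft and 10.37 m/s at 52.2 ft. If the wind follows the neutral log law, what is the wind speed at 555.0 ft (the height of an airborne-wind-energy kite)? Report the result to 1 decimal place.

Log law: V ∝ ln(z/z₀). From the pair, with r = V₁/V₂ = 0.74831,
ln z₀ = (ln z₁ − r·ln z₂)/(1 − r) = (2.2865 − 0.74831×3.9551)/0.25169 = -2.6747 → z₀ = 0.06893 ft
V₃ = V₁ · ln(z₃/z₀)/ln(z₁/z₀) = 7.76 × 8.9936/4.9611 = 14.0675 m/s

14.1 m/s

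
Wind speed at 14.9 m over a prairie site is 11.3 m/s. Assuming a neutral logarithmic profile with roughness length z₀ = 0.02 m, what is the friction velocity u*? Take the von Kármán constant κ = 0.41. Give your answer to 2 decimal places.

u* ≈ 0.70 m/s

Log law: V(z) = (u*/κ) · ln(z/z₀) ⇒ u* = κ · V / ln(z/z₀)
u* = 0.41 × 11.3 / ln(14.9/0.02) = 0.41 × 11.3 / 6.6134
   = 4.6330 / 6.6134 = 0.7005 m/s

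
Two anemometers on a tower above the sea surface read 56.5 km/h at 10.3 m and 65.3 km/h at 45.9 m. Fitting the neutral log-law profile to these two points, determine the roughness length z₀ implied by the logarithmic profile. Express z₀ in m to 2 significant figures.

z₀ ≈ 0.00070 m

Log law: V(z) ∝ ln(z/z₀). With r = V₁/V₂ = 56.5/65.3 = 0.86524,
r · ln(z₂/z₀) = ln(z₁/z₀) ⇒ ln z₀ = (ln z₁ − r·ln z₂)/(1 − r)
ln z₀ = (2.33214 − 0.86524×3.82647) / 0.13476 = -7.2621
z₀ = exp(-7.2621) = 0.0007016 m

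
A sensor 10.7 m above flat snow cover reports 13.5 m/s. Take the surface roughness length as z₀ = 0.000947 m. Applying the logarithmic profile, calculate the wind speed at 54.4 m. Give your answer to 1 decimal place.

Log law: V(z) ∝ ln(z/z₀), so V₂/V₁ = ln(z₂/z₀) / ln(z₁/z₀).
ln(54.4/0.000947) = 10.9586, ln(10.7/0.000947) = 9.3325
V₂ = 13.5 × 10.9586/9.3325 = 13.5 × 1.1742 = 15.8523 m/s

15.9 m/s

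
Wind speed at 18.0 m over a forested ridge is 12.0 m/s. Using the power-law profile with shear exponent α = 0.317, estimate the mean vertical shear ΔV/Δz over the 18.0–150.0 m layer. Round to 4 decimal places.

0.0871 m/s/m

Power law: V₂ = V₁ · (z₂/z₁)^α = 12.0 × (8.3333)^0.317 = 23.5007 m/s
ΔV/Δz = (23.5007 − 12.0)/(150.0 − 18.0) = 11.5007/132.0000 = 0.08713 m/s/m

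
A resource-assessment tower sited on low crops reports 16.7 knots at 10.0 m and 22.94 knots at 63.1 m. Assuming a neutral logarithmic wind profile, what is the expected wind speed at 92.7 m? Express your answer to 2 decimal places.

Log law: V ∝ ln(z/z₀). From the pair, with r = V₁/V₂ = 0.72799,
ln z₀ = (ln z₁ − r·ln z₂)/(1 − r) = (2.3026 − 0.72799×4.1447)/0.27201 = -2.6275 → z₀ = 0.07226 m
V₃ = V₁ · ln(z₃/z₀)/ln(z₁/z₀) = 16.7 × 7.1569/4.9301 = 24.2429 knots

24.24 knots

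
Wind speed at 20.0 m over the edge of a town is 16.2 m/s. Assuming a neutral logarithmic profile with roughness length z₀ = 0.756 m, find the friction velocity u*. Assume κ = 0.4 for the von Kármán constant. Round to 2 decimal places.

u* ≈ 1.98 m/s

Log law: V(z) = (u*/κ) · ln(z/z₀) ⇒ u* = κ · V / ln(z/z₀)
u* = 0.4 × 16.2 / ln(20.0/0.756) = 0.4 × 16.2 / 3.2754
   = 6.4800 / 3.2754 = 1.9784 m/s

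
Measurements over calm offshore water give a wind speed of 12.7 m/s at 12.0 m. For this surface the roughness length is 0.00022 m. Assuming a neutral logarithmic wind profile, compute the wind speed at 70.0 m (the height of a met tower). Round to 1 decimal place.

14.8 m/s

Log law: V(z) ∝ ln(z/z₀), so V₂/V₁ = ln(z₂/z₀) / ln(z₁/z₀).
ln(70.0/0.00022) = 12.6704, ln(12.0/0.00022) = 10.9068
V₂ = 12.7 × 12.6704/10.9068 = 12.7 × 1.1617 = 14.7535 m/s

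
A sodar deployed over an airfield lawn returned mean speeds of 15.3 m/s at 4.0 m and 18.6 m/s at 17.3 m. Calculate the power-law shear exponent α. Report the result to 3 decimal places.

α ≈ 0.133

Power law: V₂/V₁ = (z₂/z₁)^α ⇒ α = ln(V₂/V₁) / ln(z₂/z₁)
α = ln(18.6/15.3) / ln(17.3/4.0) = ln(1.2157) / ln(4.3250)
  = 0.19531 / 1.46441 = 0.13337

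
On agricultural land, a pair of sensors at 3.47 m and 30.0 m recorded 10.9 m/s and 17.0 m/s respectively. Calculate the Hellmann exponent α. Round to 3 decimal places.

α ≈ 0.206

Power law: V₂/V₁ = (z₂/z₁)^α ⇒ α = ln(V₂/V₁) / ln(z₂/z₁)
α = ln(17.0/10.9) / ln(30.0/3.47) = ln(1.5596) / ln(8.6455)
  = 0.44445 / 2.15704 = 0.20605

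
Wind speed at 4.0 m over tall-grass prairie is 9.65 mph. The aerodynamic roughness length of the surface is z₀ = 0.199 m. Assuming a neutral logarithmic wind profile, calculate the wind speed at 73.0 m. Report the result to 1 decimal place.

Log law: V(z) ∝ ln(z/z₀), so V₂/V₁ = ln(z₂/z₀) / ln(z₁/z₀).
ln(73.0/0.199) = 5.9049, ln(4.0/0.199) = 3.0007
V₂ = 9.65 × 5.9049/3.0007 = 9.65 × 1.9678 = 18.9894 mph

19.0 mph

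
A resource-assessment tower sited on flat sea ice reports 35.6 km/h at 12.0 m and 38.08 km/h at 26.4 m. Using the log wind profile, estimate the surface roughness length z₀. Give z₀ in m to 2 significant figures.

z₀ ≈ 0.00015 m

Log law: V(z) ∝ ln(z/z₀). With r = V₁/V₂ = 35.6/38.08 = 0.93487,
r · ln(z₂/z₀) = ln(z₁/z₀) ⇒ ln z₀ = (ln z₁ − r·ln z₂)/(1 − r)
ln z₀ = (2.48491 − 0.93487×3.27336) / 0.06513 = -8.8333
z₀ = exp(-8.8333) = 0.0001458 m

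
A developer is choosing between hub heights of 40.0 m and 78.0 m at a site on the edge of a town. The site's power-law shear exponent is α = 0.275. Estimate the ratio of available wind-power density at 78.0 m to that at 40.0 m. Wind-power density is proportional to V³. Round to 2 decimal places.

Speed ratio: V_B/V_A = (z_B/z_A)^α = (78.0/40.0)^0.275 = (1.9500)^0.275 = 1.20160
Power-density ratio: P_B/P_A = (V_B/V_A)³ = (1.20160)³ = 1.73492

1.73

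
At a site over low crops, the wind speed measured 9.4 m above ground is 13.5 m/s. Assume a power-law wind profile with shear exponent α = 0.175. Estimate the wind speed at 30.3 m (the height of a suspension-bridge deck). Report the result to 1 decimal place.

Power-law profile: V₂ = V₁ · (z₂/z₁)^α
V₂ = 13.5 × (30.3/9.4)^0.175 = 13.5 × (3.2234)^0.175
    = 13.5 × 1.2273 = 16.5687 m/s

16.6 m/s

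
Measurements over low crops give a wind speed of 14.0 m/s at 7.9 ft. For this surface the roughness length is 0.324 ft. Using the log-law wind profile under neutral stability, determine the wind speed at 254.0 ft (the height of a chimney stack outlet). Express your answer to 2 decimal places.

29.21 m/s

Log law: V(z) ∝ ln(z/z₀), so V₂/V₁ = ln(z₂/z₀) / ln(z₁/z₀).
ln(254.0/0.324) = 6.6643, ln(7.9/0.324) = 3.1939
V₂ = 14.0 × 6.6643/3.1939 = 14.0 × 2.0866 = 29.2124 m/s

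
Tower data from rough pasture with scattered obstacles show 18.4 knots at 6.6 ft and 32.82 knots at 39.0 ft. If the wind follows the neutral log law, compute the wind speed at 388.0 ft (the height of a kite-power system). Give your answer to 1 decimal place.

Log law: V ∝ ln(z/z₀). From the pair, with r = V₁/V₂ = 0.56063,
ln z₀ = (ln z₁ − r·ln z₂)/(1 − r) = (1.8871 − 0.56063×3.6636)/0.43937 = -0.3797 → z₀ = 0.6840 ft
V₃ = V₁ · ln(z₃/z₀)/ln(z₁/z₀) = 18.4 × 6.3407/2.2668 = 51.4686 knots

51.5 knots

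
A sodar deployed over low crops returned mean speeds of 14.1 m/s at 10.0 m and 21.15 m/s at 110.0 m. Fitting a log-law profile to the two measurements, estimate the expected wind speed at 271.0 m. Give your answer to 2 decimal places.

Log law: V ∝ ln(z/z₀). From the pair, with r = V₁/V₂ = 0.66667,
ln z₀ = (ln z₁ − r·ln z₂)/(1 − r) = (2.3026 − 0.66667×4.7005)/0.33333 = -2.4932 → z₀ = 0.08264 m
V₃ = V₁ · ln(z₃/z₀)/ln(z₁/z₀) = 14.1 × 8.0953/4.7958 = 23.8009 m/s

23.80 m/s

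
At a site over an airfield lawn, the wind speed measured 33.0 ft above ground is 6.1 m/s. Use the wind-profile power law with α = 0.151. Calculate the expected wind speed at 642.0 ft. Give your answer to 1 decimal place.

Power-law profile: V₂ = V₁ · (z₂/z₁)^α
V₂ = 6.1 × (642.0/33.0)^0.151 = 6.1 × (19.4545)^0.151
    = 6.1 × 1.5655 = 9.5493 m/s

9.5 m/s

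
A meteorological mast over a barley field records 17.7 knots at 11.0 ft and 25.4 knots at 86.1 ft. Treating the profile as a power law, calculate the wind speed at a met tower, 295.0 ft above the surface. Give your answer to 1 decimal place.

First find α: α = ln(V₂/V₁)/ln(z₂/z₁) = ln(25.4/17.7)/ln(86.1/11.0) = 0.36118/2.05761 = 0.1755
Extrapolate from 86.1 ft to 295.0 ft: V₃ = 25.4 × (295.0/86.1)^0.1755 = 25.4 × 1.2413 = 31.5292 knots

31.5 knots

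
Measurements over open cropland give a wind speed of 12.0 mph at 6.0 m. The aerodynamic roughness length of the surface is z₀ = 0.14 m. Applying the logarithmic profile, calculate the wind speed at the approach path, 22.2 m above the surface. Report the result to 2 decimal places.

16.18 mph

Log law: V(z) ∝ ln(z/z₀), so V₂/V₁ = ln(z₂/z₀) / ln(z₁/z₀).
ln(22.2/0.14) = 5.0662, ln(6.0/0.14) = 3.7579
V₂ = 12.0 × 5.0662/3.7579 = 12.0 × 1.3482 = 16.1779 mph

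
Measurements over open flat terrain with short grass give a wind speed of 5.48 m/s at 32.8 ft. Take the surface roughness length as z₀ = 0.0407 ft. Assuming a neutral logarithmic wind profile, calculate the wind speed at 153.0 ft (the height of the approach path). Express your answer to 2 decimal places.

6.74 m/s

Log law: V(z) ∝ ln(z/z₀), so V₂/V₁ = ln(z₂/z₀) / ln(z₁/z₀).
ln(153.0/0.0407) = 8.2320, ln(32.8/0.0407) = 6.6920
V₂ = 5.48 × 8.2320/6.6920 = 5.48 × 1.2301 = 6.7411 m/s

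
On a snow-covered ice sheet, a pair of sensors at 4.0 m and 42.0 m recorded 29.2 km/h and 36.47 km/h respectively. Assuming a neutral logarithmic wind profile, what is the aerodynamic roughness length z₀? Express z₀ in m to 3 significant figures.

Log law: V(z) ∝ ln(z/z₀). With r = V₁/V₂ = 29.2/36.47 = 0.80066,
r · ln(z₂/z₀) = ln(z₁/z₀) ⇒ ln z₀ = (ln z₁ − r·ln z₂)/(1 − r)
ln z₀ = (1.38629 − 0.80066×3.73767) / 0.19934 = -8.0580
z₀ = exp(-8.0580) = 0.0003166 m

z₀ ≈ 0.000317 m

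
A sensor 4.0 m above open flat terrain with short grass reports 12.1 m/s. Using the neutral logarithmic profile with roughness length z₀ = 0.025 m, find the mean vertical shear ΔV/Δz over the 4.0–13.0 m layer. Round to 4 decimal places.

Log law: V₂ = V₁ · ln(z₂/z₀)/ln(z₁/z₀) = 12.1 × 6.2538/5.0752 = 14.9101 m/s
ΔV/Δz = (14.9101 − 12.1)/(13.0 − 4.0) = 2.8101/9.0000 = 0.31223 m/s/m

0.3122 m/s/m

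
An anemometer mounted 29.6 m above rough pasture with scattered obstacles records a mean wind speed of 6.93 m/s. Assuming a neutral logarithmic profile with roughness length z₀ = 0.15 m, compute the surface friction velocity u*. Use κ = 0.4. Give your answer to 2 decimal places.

u* ≈ 0.52 m/s

Log law: V(z) = (u*/κ) · ln(z/z₀) ⇒ u* = κ · V / ln(z/z₀)
u* = 0.4 × 6.93 / ln(29.6/0.15) = 0.4 × 6.93 / 5.2849
   = 2.7720 / 5.2849 = 0.5245 m/s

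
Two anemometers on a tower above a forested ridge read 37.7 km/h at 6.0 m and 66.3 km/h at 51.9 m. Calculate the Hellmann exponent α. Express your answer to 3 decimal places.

Power law: V₂/V₁ = (z₂/z₁)^α ⇒ α = ln(V₂/V₁) / ln(z₂/z₁)
α = ln(66.3/37.7) / ln(51.9/6.0) = ln(1.7586) / ln(8.6500)
  = 0.56453 / 2.15756 = 0.26165

α ≈ 0.262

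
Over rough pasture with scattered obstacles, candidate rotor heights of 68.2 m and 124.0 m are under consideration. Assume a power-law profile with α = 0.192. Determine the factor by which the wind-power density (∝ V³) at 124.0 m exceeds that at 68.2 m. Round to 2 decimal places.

1.41

Speed ratio: V_B/V_A = (z_B/z_A)^α = (124.0/68.2)^0.192 = (1.8182)^0.192 = 1.12163
Power-density ratio: P_B/P_A = (V_B/V_A)³ = (1.12163)³ = 1.41108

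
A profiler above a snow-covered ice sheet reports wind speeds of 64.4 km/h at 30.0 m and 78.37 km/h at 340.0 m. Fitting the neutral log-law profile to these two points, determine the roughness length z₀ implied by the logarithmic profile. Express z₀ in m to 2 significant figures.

z₀ ≈ 0.00041 m

Log law: V(z) ∝ ln(z/z₀). With r = V₁/V₂ = 64.4/78.37 = 0.82174,
r · ln(z₂/z₀) = ln(z₁/z₀) ⇒ ln z₀ = (ln z₁ − r·ln z₂)/(1 − r)
ln z₀ = (3.40120 − 0.82174×5.82895) / 0.17826 = -7.7904
z₀ = exp(-7.7904) = 0.0004137 m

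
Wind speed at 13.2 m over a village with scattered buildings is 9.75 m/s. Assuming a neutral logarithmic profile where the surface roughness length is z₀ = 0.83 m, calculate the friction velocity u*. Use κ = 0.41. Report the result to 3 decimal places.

u* ≈ 1.445 m/s

Log law: V(z) = (u*/κ) · ln(z/z₀) ⇒ u* = κ · V / ln(z/z₀)
u* = 0.41 × 9.75 / ln(13.2/0.83) = 0.41 × 9.75 / 2.7665
   = 3.9975 / 2.7665 = 1.4449 m/s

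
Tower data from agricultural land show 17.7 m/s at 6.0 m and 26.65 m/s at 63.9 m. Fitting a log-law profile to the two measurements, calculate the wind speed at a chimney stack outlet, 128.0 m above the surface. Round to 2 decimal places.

29.28 m/s

Log law: V ∝ ln(z/z₀). From the pair, with r = V₁/V₂ = 0.66417,
ln z₀ = (ln z₁ − r·ln z₂)/(1 − r) = (1.7918 − 0.66417×4.1573)/0.33583 = -2.8865 → z₀ = 0.05577 m
V₃ = V₁ · ln(z₃/z₀)/ln(z₁/z₀) = 17.7 × 7.7385/4.6783 = 29.2784 m/s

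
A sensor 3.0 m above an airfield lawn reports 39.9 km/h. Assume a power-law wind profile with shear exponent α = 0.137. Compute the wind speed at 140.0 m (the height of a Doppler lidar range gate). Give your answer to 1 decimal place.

67.6 km/h

Power-law profile: V₂ = V₁ · (z₂/z₁)^α
V₂ = 39.9 × (140.0/3.0)^0.137 = 39.9 × (46.6667)^0.137
    = 39.9 × 1.6930 = 67.5502 km/h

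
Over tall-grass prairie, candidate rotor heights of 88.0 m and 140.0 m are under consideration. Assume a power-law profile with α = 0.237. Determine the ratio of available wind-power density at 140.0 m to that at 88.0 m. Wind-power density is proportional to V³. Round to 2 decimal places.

1.39

Speed ratio: V_B/V_A = (z_B/z_A)^α = (140.0/88.0)^0.237 = (1.5909)^0.237 = 1.11632
Power-density ratio: P_B/P_A = (V_B/V_A)³ = (1.11632)³ = 1.39114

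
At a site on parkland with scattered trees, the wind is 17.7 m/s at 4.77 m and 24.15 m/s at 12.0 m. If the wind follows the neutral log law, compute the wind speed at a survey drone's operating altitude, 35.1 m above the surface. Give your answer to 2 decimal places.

31.65 m/s

Log law: V ∝ ln(z/z₀). From the pair, with r = V₁/V₂ = 0.73292,
ln z₀ = (ln z₁ − r·ln z₂)/(1 − r) = (1.5623 − 0.73292×2.4849)/0.26708 = -0.9693 → z₀ = 0.3793 m
V₃ = V₁ · ln(z₃/z₀)/ln(z₁/z₀) = 17.7 × 4.5275/2.5317 = 31.6538 m/s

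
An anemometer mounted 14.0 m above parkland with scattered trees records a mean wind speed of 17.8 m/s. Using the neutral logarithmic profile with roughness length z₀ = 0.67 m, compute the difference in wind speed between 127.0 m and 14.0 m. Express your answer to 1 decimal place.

12.9 m/s

Log law: V₂ = V₁ · ln(z₂/z₀)/ln(z₁/z₀) = 17.8 × 5.2447/3.0395 = 30.7136 m/s
ΔV = 30.7136 − 17.8 = 12.9136 m/s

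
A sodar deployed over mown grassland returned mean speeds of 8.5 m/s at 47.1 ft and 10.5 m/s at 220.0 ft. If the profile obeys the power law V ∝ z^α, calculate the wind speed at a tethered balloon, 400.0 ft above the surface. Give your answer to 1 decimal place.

11.4 m/s

First find α: α = ln(V₂/V₁)/ln(z₂/z₁) = ln(10.5/8.5)/ln(220.0/47.1) = 0.21131/1.54135 = 0.1371
Extrapolate from 220.0 ft to 400.0 ft: V₃ = 10.5 × (400.0/220.0)^0.1371 = 10.5 × 1.0854 = 11.3968 m/s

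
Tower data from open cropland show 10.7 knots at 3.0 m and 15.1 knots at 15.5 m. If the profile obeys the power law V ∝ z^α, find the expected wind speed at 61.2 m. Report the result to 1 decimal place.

20.1 knots

First find α: α = ln(V₂/V₁)/ln(z₂/z₁) = ln(15.1/10.7)/ln(15.5/3.0) = 0.34445/1.64223 = 0.2097
Extrapolate from 15.5 m to 61.2 m: V₃ = 15.1 × (61.2/15.5)^0.2097 = 15.1 × 1.3338 = 20.1407 knots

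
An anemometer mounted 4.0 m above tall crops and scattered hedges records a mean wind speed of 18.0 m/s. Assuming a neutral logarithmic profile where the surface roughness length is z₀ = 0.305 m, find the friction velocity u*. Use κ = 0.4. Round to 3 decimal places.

Log law: V(z) = (u*/κ) · ln(z/z₀) ⇒ u* = κ · V / ln(z/z₀)
u* = 0.4 × 18.0 / ln(4.0/0.305) = 0.4 × 18.0 / 2.5737
   = 7.2000 / 2.5737 = 2.7975 m/s

u* ≈ 2.797 m/s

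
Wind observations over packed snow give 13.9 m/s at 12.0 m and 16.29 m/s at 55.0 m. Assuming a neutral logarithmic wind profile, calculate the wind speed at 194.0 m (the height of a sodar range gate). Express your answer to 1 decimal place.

Log law: V ∝ ln(z/z₀). From the pair, with r = V₁/V₂ = 0.85328,
ln z₀ = (ln z₁ − r·ln z₂)/(1 − r) = (2.4849 − 0.85328×4.0073)/0.14672 = -6.3694 → z₀ = 0.001713 m
V₃ = V₁ · ln(z₃/z₀)/ln(z₁/z₀) = 13.9 × 11.6372/8.8543 = 18.2689 m/s

18.3 m/s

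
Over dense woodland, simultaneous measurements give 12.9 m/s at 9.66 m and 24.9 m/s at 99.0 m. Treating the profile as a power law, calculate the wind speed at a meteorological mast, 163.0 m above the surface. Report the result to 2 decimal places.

First find α: α = ln(V₂/V₁)/ln(z₂/z₁) = ln(24.9/12.9)/ln(99.0/9.66) = 0.65764/2.32713 = 0.2826
Extrapolate from 99.0 m to 163.0 m: V₃ = 24.9 × (163.0/99.0)^0.2826 = 24.9 × 1.1513 = 28.6679 m/s

28.67 m/s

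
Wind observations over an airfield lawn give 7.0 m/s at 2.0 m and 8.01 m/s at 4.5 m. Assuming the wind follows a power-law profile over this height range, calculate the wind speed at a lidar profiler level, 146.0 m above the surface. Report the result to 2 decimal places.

First find α: α = ln(V₂/V₁)/ln(z₂/z₁) = ln(8.01/7.0)/ln(4.5/2.0) = 0.13478/0.81093 = 0.1662
Extrapolate from 4.5 m to 146.0 m: V₃ = 8.01 × (146.0/4.5)^0.1662 = 8.01 × 1.7830 = 14.2821 m/s

14.28 m/s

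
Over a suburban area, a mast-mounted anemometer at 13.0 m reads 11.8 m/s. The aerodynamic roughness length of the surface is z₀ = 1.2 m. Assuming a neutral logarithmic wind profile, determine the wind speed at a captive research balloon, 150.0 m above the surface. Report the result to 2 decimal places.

Log law: V(z) ∝ ln(z/z₀), so V₂/V₁ = ln(z₂/z₀) / ln(z₁/z₀).
ln(150.0/1.2) = 4.8283, ln(13.0/1.2) = 2.3826
V₂ = 11.8 × 4.8283/2.3826 = 11.8 × 2.0265 = 23.9123 m/s

23.91 m/s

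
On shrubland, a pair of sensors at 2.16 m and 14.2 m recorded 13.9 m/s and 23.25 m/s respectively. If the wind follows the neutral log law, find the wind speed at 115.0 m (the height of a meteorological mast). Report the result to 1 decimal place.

33.6 m/s

Log law: V ∝ ln(z/z₀). From the pair, with r = V₁/V₂ = 0.59785,
ln z₀ = (ln z₁ − r·ln z₂)/(1 − r) = (0.7701 − 0.59785×2.6532)/0.40215 = -2.0294 → z₀ = 0.1314 m
V₃ = V₁ · ln(z₃/z₀)/ln(z₁/z₀) = 13.9 × 6.7743/2.7995 = 33.6355 m/s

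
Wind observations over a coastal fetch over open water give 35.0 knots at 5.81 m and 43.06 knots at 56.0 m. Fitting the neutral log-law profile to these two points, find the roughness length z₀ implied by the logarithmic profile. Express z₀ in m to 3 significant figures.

Log law: V(z) ∝ ln(z/z₀). With r = V₁/V₂ = 35.0/43.06 = 0.81282,
r · ln(z₂/z₀) = ln(z₁/z₀) ⇒ ln z₀ = (ln z₁ − r·ln z₂)/(1 − r)
ln z₀ = (1.75958 − 0.81282×4.02535) / 0.18718 = -8.0794
z₀ = exp(-8.0794) = 0.0003099 m

z₀ ≈ 0.000310 m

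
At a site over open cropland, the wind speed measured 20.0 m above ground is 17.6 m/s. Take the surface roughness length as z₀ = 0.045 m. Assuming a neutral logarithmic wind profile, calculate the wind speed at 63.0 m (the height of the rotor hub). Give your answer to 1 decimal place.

Log law: V(z) ∝ ln(z/z₀), so V₂/V₁ = ln(z₂/z₀) / ln(z₁/z₀).
ln(63.0/0.045) = 7.2442, ln(20.0/0.045) = 6.0968
V₂ = 17.6 × 7.2442/6.0968 = 17.6 × 1.1882 = 20.9123 m/s

20.9 m/s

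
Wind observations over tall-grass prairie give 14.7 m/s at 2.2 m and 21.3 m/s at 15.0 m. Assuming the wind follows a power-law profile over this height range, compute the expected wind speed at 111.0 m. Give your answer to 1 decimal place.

31.4 m/s

First find α: α = ln(V₂/V₁)/ln(z₂/z₁) = ln(21.3/14.7)/ln(15.0/2.2) = 0.37086/1.91959 = 0.1932
Extrapolate from 15.0 m to 111.0 m: V₃ = 21.3 × (111.0/15.0)^0.1932 = 21.3 × 1.4721 = 31.3554 m/s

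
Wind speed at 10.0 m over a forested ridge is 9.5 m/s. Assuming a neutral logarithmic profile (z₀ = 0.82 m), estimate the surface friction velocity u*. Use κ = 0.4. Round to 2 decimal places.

Log law: V(z) = (u*/κ) · ln(z/z₀) ⇒ u* = κ · V / ln(z/z₀)
u* = 0.4 × 9.5 / ln(10.0/0.82) = 0.4 × 9.5 / 2.5010
   = 3.8000 / 2.5010 = 1.5194 m/s

u* ≈ 1.52 m/s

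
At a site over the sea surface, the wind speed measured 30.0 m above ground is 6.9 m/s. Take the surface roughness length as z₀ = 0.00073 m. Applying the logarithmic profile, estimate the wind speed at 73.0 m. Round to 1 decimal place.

7.5 m/s

Log law: V(z) ∝ ln(z/z₀), so V₂/V₁ = ln(z₂/z₀) / ln(z₁/z₀).
ln(73.0/0.00073) = 11.5129, ln(30.0/0.00073) = 10.6237
V₂ = 6.9 × 11.5129/10.6237 = 6.9 × 1.0837 = 7.4776 m/s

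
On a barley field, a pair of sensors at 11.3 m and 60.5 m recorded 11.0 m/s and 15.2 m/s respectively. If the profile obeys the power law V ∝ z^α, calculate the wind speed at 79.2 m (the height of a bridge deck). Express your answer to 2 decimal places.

16.01 m/s

First find α: α = ln(V₂/V₁)/ln(z₂/z₁) = ln(15.2/11.0)/ln(60.5/11.3) = 0.32340/1.67784 = 0.1927
Extrapolate from 60.5 m to 79.2 m: V₃ = 15.2 × (79.2/60.5)^0.1927 = 15.2 × 1.0533 = 16.0099 m/s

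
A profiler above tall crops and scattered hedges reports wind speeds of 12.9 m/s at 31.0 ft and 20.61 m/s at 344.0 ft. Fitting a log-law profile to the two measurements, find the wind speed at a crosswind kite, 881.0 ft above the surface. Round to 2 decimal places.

23.62 m/s

Log law: V ∝ ln(z/z₀). From the pair, with r = V₁/V₂ = 0.62591,
ln z₀ = (ln z₁ − r·ln z₂)/(1 − r) = (3.4340 − 0.62591×5.8406)/0.37409 = -0.5927 → z₀ = 0.5528 ft
V₃ = V₁ · ln(z₃/z₀)/ln(z₁/z₀) = 12.9 × 7.3738/4.0267 = 23.6227 m/s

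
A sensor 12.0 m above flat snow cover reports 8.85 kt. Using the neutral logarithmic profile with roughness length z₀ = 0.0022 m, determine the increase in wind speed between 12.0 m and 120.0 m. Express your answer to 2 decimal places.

2.37 kt

Log law: V₂ = V₁ · ln(z₂/z₀)/ln(z₁/z₀) = 8.85 × 10.9068/8.6042 = 11.2184 kt
ΔV = 11.2184 − 8.85 = 2.3684 kt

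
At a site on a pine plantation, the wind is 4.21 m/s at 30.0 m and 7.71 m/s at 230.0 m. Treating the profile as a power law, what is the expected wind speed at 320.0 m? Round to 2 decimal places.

First find α: α = ln(V₂/V₁)/ln(z₂/z₁) = ln(7.71/4.21)/ln(230.0/30.0) = 0.60506/2.03688 = 0.2970
Extrapolate from 230.0 m to 320.0 m: V₃ = 7.71 × (320.0/230.0)^0.2970 = 7.71 × 1.1031 = 8.5047 m/s

8.50 m/s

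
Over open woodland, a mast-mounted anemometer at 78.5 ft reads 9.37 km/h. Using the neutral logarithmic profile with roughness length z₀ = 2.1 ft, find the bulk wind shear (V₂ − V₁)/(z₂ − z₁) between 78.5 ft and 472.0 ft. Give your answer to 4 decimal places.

0.0118 km/h/ft

Log law: V₂ = V₁ · ln(z₂/z₀)/ln(z₁/z₀) = 9.37 × 5.4150/3.6212 = 14.0118 km/h
ΔV/Δz = (14.0118 − 9.37)/(472.0 − 78.5) = 4.6418/393.5000 = 0.01180 km/h/ft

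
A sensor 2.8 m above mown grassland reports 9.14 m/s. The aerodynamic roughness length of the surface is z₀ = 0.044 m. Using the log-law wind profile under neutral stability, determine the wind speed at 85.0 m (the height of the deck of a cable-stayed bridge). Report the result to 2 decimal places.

16.65 m/s

Log law: V(z) ∝ ln(z/z₀), so V₂/V₁ = ln(z₂/z₀) / ln(z₁/z₀).
ln(85.0/0.044) = 7.5662, ln(2.8/0.044) = 4.1532
V₂ = 9.14 × 7.5662/4.1532 = 9.14 × 1.8218 = 16.6511 m/s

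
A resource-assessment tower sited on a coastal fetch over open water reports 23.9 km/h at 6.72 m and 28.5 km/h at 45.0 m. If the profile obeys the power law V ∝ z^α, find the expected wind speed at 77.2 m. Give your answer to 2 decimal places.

First find α: α = ln(V₂/V₁)/ln(z₂/z₁) = ln(28.5/23.9)/ln(45.0/6.72) = 0.17603/1.90157 = 0.0926
Extrapolate from 45.0 m to 77.2 m: V₃ = 28.5 × (77.2/45.0)^0.0926 = 28.5 × 1.0512 = 29.9601 km/h

29.96 km/h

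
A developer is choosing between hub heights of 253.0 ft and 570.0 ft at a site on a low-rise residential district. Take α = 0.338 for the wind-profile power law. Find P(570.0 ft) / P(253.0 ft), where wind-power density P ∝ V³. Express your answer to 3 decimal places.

Speed ratio: V_B/V_A = (z_B/z_A)^α = (570.0/253.0)^0.338 = (2.2530)^0.338 = 1.31592
Power-density ratio: P_B/P_A = (V_B/V_A)³ = (1.31592)³ = 2.27873

2.279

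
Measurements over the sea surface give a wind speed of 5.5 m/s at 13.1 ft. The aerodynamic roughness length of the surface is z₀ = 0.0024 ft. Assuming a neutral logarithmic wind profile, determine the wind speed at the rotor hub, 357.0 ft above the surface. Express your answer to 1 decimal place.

7.6 m/s

Log law: V(z) ∝ ln(z/z₀), so V₂/V₁ = ln(z₂/z₀) / ln(z₁/z₀).
ln(357.0/0.0024) = 11.9100, ln(13.1/0.0024) = 8.6049
V₂ = 5.5 × 11.9100/8.6049 = 5.5 × 1.3841 = 7.6125 m/s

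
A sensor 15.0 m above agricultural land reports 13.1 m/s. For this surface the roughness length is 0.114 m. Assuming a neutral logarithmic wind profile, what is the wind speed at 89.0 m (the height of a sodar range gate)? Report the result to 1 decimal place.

Log law: V(z) ∝ ln(z/z₀), so V₂/V₁ = ln(z₂/z₀) / ln(z₁/z₀).
ln(89.0/0.114) = 6.6602, ln(15.0/0.114) = 4.8796
V₂ = 13.1 × 6.6602/4.8796 = 13.1 × 1.3649 = 17.8802 m/s

17.9 m/s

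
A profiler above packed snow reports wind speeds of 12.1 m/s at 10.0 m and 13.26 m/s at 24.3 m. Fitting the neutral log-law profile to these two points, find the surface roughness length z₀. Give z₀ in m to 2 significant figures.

Log law: V(z) ∝ ln(z/z₀). With r = V₁/V₂ = 12.1/13.26 = 0.91252,
r · ln(z₂/z₀) = ln(z₁/z₀) ⇒ ln z₀ = (ln z₁ − r·ln z₂)/(1 − r)
ln z₀ = (2.30259 − 0.91252×3.19048) / 0.08748 = -6.9590
z₀ = exp(-6.9590) = 0.0009500 m

z₀ ≈ 0.00095 m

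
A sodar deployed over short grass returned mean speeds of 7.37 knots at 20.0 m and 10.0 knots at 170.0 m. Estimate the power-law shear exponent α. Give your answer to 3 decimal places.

α ≈ 0.143

Power law: V₂/V₁ = (z₂/z₁)^α ⇒ α = ln(V₂/V₁) / ln(z₂/z₁)
α = ln(10.0/7.37) / ln(170.0/20.0) = ln(1.3569) / ln(8.5000)
  = 0.30517 / 2.14007 = 0.14260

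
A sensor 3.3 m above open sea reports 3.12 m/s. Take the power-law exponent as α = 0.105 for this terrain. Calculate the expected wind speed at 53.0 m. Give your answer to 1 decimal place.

Power-law profile: V₂ = V₁ · (z₂/z₁)^α
V₂ = 3.12 × (53.0/3.3)^0.105 = 3.12 × (16.0606)^0.105
    = 3.12 × 1.3385 = 4.1760 m/s

4.2 m/s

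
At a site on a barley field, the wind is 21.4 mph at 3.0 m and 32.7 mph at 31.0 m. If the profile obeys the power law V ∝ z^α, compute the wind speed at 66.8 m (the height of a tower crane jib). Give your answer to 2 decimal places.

First find α: α = ln(V₂/V₁)/ln(z₂/z₁) = ln(32.7/21.4)/ln(31.0/3.0) = 0.42398/2.33537 = 0.1815
Extrapolate from 31.0 m to 66.8 m: V₃ = 32.7 × (66.8/31.0)^0.1815 = 32.7 × 1.1496 = 37.5906 mph

37.59 mph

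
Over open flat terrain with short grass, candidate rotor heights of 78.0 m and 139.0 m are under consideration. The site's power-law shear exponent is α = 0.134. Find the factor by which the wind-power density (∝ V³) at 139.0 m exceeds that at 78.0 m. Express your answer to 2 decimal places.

1.26

Speed ratio: V_B/V_A = (z_B/z_A)^α = (139.0/78.0)^0.134 = (1.7821)^0.134 = 1.08050
Power-density ratio: P_B/P_A = (V_B/V_A)³ = (1.08050)³ = 1.26145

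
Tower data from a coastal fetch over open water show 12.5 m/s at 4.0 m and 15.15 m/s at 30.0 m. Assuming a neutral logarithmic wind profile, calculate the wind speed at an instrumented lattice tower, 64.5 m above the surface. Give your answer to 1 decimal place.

Log law: V ∝ ln(z/z₀). From the pair, with r = V₁/V₂ = 0.82508,
ln z₀ = (ln z₁ − r·ln z₂)/(1 − r) = (1.3863 − 0.82508×3.4012)/0.17492 = -8.1180 → z₀ = 0.0002981 m
V₃ = V₁ · ln(z₃/z₀)/ln(z₁/z₀) = 12.5 × 12.2846/9.5043 = 16.1567 m/s

16.2 m/s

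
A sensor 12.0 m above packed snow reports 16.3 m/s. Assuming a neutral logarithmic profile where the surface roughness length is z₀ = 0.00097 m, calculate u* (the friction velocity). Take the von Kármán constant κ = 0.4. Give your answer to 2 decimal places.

u* ≈ 0.69 m/s

Log law: V(z) = (u*/κ) · ln(z/z₀) ⇒ u* = κ · V / ln(z/z₀)
u* = 0.4 × 16.3 / ln(12.0/0.00097) = 0.4 × 16.3 / 9.4231
   = 6.5200 / 9.4231 = 0.6919 m/s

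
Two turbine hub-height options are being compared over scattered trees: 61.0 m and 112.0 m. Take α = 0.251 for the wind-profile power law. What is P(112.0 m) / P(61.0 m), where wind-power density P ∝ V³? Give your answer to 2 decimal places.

Speed ratio: V_B/V_A = (z_B/z_A)^α = (112.0/61.0)^0.251 = (1.8361)^0.251 = 1.16476
Power-density ratio: P_B/P_A = (V_B/V_A)³ = (1.16476)³ = 1.58018

1.58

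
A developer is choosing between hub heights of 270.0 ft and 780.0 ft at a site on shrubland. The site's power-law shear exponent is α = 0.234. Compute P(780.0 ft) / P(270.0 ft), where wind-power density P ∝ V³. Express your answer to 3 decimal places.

2.106

Speed ratio: V_B/V_A = (z_B/z_A)^α = (780.0/270.0)^0.234 = (2.8889)^0.234 = 1.28177
Power-density ratio: P_B/P_A = (V_B/V_A)³ = (1.28177)³ = 2.10588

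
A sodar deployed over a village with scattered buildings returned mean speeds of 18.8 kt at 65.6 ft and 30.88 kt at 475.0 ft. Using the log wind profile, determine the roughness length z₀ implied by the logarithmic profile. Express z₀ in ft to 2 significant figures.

Log law: V(z) ∝ ln(z/z₀). With r = V₁/V₂ = 18.8/30.88 = 0.60881,
r · ln(z₂/z₀) = ln(z₁/z₀) ⇒ ln z₀ = (ln z₁ − r·ln z₂)/(1 − r)
ln z₀ = (4.18358 − 0.60881×6.16331) / 0.39119 = 1.1025
z₀ = exp(1.1025) = 3.012 ft

z₀ ≈ 3.0 ft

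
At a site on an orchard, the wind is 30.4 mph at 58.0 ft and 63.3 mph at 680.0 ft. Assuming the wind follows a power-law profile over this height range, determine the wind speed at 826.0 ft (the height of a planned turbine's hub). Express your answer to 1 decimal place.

First find α: α = ln(V₂/V₁)/ln(z₂/z₁) = ln(63.3/30.4)/ln(680.0/58.0) = 0.73344/2.46165 = 0.2979
Extrapolate from 680.0 ft to 826.0 ft: V₃ = 63.3 × (826.0/680.0)^0.2979 = 63.3 × 1.0597 = 67.0767 mph

67.1 mph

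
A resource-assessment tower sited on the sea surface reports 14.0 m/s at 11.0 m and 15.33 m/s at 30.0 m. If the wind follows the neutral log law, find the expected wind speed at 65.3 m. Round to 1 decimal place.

Log law: V ∝ ln(z/z₀). From the pair, with r = V₁/V₂ = 0.91324,
ln z₀ = (ln z₁ − r·ln z₂)/(1 − r) = (2.3979 − 0.91324×3.4012)/0.08676 = -8.1632 → z₀ = 0.0002850 m
V₃ = V₁ · ln(z₃/z₀)/ln(z₁/z₀) = 14.0 × 12.3422/10.5611 = 16.3611 m/s

16.4 m/s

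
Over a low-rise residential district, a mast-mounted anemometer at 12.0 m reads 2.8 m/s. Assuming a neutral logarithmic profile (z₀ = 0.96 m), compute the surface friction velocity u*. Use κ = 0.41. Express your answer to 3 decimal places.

Log law: V(z) = (u*/κ) · ln(z/z₀) ⇒ u* = κ · V / ln(z/z₀)
u* = 0.41 × 2.8 / ln(12.0/0.96) = 0.41 × 2.8 / 2.5257
   = 1.1480 / 2.5257 = 0.4545 m/s

u* ≈ 0.455 m/s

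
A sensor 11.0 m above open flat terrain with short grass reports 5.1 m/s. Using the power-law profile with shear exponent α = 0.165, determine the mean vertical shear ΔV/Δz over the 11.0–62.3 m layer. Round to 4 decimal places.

Power law: V₂ = V₁ · (z₂/z₁)^α = 5.1 × (5.6636)^0.165 = 6.7894 m/s
ΔV/Δz = (6.7894 − 5.1)/(62.3 − 11.0) = 1.6894/51.3000 = 0.03293 m/s/m

0.0329 m/s/m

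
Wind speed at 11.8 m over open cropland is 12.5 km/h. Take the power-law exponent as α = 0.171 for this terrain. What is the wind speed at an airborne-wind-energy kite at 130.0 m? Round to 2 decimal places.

18.84 km/h

Power-law profile: V₂ = V₁ · (z₂/z₁)^α
V₂ = 12.5 × (130.0/11.8)^0.171 = 12.5 × (11.0169)^0.171
    = 12.5 × 1.5073 = 18.8409 km/h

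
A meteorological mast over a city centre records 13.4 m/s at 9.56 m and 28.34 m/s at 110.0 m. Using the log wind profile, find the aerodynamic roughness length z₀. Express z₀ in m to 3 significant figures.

Log law: V(z) ∝ ln(z/z₀). With r = V₁/V₂ = 13.4/28.34 = 0.47283,
r · ln(z₂/z₀) = ln(z₁/z₀) ⇒ ln z₀ = (ln z₁ − r·ln z₂)/(1 − r)
ln z₀ = (2.25759 − 0.47283×4.70048) / 0.52717 = 0.0665
z₀ = exp(0.0665) = 1.069 m

z₀ ≈ 1.07 m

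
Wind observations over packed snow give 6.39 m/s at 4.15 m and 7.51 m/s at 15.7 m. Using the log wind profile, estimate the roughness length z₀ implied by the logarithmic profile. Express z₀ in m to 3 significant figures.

z₀ ≈ 0.00210 m

Log law: V(z) ∝ ln(z/z₀). With r = V₁/V₂ = 6.39/7.51 = 0.85087,
r · ln(z₂/z₀) = ln(z₁/z₀) ⇒ ln z₀ = (ln z₁ − r·ln z₂)/(1 − r)
ln z₀ = (1.42311 − 0.85087×2.75366) / 0.14913 = -6.1682
z₀ = exp(-6.1682) = 0.002095 m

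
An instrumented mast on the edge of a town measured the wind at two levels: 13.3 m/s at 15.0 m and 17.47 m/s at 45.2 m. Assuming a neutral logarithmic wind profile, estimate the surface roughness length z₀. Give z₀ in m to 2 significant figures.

Log law: V(z) ∝ ln(z/z₀). With r = V₁/V₂ = 13.3/17.47 = 0.76131,
r · ln(z₂/z₀) = ln(z₁/z₀) ⇒ ln z₀ = (ln z₁ − r·ln z₂)/(1 − r)
ln z₀ = (2.70805 − 0.76131×3.81110) / 0.23869 = -0.8101
z₀ = exp(-0.8101) = 0.4448 m

z₀ ≈ 0.44 m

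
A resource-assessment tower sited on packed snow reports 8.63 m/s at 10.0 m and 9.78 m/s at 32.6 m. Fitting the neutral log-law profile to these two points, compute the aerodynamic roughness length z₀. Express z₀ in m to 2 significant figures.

z₀ ≈ 0.0014 m

Log law: V(z) ∝ ln(z/z₀). With r = V₁/V₂ = 8.63/9.78 = 0.88241,
r · ln(z₂/z₀) = ln(z₁/z₀) ⇒ ln z₀ = (ln z₁ − r·ln z₂)/(1 − r)
ln z₀ = (2.30259 − 0.88241×3.48431) / 0.11759 = -6.5655
z₀ = exp(-6.5655) = 0.001408 m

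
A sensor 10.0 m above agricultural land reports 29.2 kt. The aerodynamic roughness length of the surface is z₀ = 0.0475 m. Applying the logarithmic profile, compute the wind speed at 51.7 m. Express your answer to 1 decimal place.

Log law: V(z) ∝ ln(z/z₀), so V₂/V₁ = ln(z₂/z₀) / ln(z₁/z₀).
ln(51.7/0.0475) = 6.9925, ln(10.0/0.0475) = 5.3496
V₂ = 29.2 × 6.9925/5.3496 = 29.2 × 1.3071 = 38.1674 kt

38.2 kt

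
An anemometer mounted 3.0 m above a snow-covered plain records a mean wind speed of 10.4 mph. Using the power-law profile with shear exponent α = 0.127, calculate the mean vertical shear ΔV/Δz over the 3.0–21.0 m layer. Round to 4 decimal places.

0.1620 mph/m

Power law: V₂ = V₁ · (z₂/z₁)^α = 10.4 × (7.0000)^0.127 = 13.3156 mph
ΔV/Δz = (13.3156 − 10.4)/(21.0 − 3.0) = 2.9156/18.0000 = 0.16198 mph/m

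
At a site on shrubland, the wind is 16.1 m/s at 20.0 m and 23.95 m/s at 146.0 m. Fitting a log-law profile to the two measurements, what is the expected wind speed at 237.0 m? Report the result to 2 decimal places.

Log law: V ∝ ln(z/z₀). From the pair, with r = V₁/V₂ = 0.67223,
ln z₀ = (ln z₁ − r·ln z₂)/(1 − r) = (2.9957 − 0.67223×4.9836)/0.32777 = -1.0813 → z₀ = 0.3392 m
V₃ = V₁ · ln(z₃/z₀)/ln(z₁/z₀) = 16.1 × 6.5494/4.0770 = 25.8631 m/s

25.86 m/s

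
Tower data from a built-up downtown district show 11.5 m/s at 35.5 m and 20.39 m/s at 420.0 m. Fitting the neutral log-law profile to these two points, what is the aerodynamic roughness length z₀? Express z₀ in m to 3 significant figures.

z₀ ≈ 1.45 m

Log law: V(z) ∝ ln(z/z₀). With r = V₁/V₂ = 11.5/20.39 = 0.56400,
r · ln(z₂/z₀) = ln(z₁/z₀) ⇒ ln z₀ = (ln z₁ − r·ln z₂)/(1 − r)
ln z₀ = (3.56953 − 0.56400×6.04025) / 0.43600 = 0.3734
z₀ = exp(0.3734) = 1.453 m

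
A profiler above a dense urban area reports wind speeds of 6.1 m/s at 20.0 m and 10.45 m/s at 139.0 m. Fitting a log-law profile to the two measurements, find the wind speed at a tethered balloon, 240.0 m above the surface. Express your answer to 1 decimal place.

11.7 m/s

Log law: V ∝ ln(z/z₀). From the pair, with r = V₁/V₂ = 0.58373,
ln z₀ = (ln z₁ − r·ln z₂)/(1 − r) = (2.9957 − 0.58373×4.9345)/0.41627 = 0.2770 → z₀ = 1.319 m
V₃ = V₁ · ln(z₃/z₀)/ln(z₁/z₀) = 6.1 × 5.2036/2.7187 = 11.6754 m/s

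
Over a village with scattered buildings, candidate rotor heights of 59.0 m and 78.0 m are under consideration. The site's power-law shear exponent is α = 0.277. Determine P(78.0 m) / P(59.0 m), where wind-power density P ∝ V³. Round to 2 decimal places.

1.26

Speed ratio: V_B/V_A = (z_B/z_A)^α = (78.0/59.0)^0.277 = (1.3220)^0.277 = 1.08040
Power-density ratio: P_B/P_A = (V_B/V_A)³ = (1.08040)³ = 1.26111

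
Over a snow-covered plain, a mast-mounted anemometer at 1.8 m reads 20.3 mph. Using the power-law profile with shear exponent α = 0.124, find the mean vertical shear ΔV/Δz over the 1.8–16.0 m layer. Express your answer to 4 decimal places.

0.4448 mph/m

Power law: V₂ = V₁ · (z₂/z₁)^α = 20.3 × (8.8889)^0.124 = 26.6166 mph
ΔV/Δz = (26.6166 − 20.3)/(16.0 − 1.8) = 6.3166/14.2000 = 0.44483 mph/m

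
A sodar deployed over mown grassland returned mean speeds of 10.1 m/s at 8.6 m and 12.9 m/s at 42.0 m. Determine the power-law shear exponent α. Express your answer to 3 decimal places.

Power law: V₂/V₁ = (z₂/z₁)^α ⇒ α = ln(V₂/V₁) / ln(z₂/z₁)
α = ln(12.9/10.1) / ln(42.0/8.6) = ln(1.2772) / ln(4.8837)
  = 0.24469 / 1.58591 = 0.15429

α ≈ 0.154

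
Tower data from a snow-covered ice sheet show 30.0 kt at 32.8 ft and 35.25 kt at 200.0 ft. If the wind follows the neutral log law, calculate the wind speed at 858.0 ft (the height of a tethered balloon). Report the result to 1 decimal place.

Log law: V ∝ ln(z/z₀). From the pair, with r = V₁/V₂ = 0.85106,
ln z₀ = (ln z₁ − r·ln z₂)/(1 − r) = (3.4904 − 0.85106×5.2983)/0.14894 = -6.8404 → z₀ = 0.001070 ft
V₃ = V₁ · ln(z₃/z₀)/ln(z₁/z₀) = 30.0 × 13.5950/10.3308 = 39.4790 kt

39.5 kt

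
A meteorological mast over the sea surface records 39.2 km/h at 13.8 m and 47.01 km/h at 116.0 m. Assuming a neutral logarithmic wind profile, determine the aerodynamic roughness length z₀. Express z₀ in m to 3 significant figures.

Log law: V(z) ∝ ln(z/z₀). With r = V₁/V₂ = 39.2/47.01 = 0.83387,
r · ln(z₂/z₀) = ln(z₁/z₀) ⇒ ln z₀ = (ln z₁ − r·ln z₂)/(1 − r)
ln z₀ = (2.62467 − 0.83387×4.75359) / 0.16613 = -8.0608
z₀ = exp(-8.0608) = 0.0003157 m

z₀ ≈ 0.000316 m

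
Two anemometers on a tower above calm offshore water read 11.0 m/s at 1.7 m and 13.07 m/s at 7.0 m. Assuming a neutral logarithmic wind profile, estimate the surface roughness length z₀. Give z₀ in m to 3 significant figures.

Log law: V(z) ∝ ln(z/z₀). With r = V₁/V₂ = 11.0/13.07 = 0.84162,
r · ln(z₂/z₀) = ln(z₁/z₀) ⇒ ln z₀ = (ln z₁ − r·ln z₂)/(1 − r)
ln z₀ = (0.53063 − 0.84162×1.94591) / 0.15838 = -6.9902
z₀ = exp(-6.9902) = 0.0009209 m

z₀ ≈ 0.000921 m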